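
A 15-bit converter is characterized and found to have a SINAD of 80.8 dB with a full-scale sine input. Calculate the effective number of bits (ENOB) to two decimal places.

ENOB = (SINAD − 1.76) / 6.02 = (80.8 − 1.76)/6.02 = 13.130.

13.13 bits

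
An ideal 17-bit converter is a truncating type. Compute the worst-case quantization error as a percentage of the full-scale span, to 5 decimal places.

Truncating → worst-case error = 1 LSB = V_FS/2^17, so 100/131072 = 0.000762939 % of full scale.

0.00076 %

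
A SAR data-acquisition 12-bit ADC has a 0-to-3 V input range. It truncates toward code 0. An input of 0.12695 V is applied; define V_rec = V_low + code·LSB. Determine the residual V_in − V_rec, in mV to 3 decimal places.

0.241 mV

Step size: 3 V ÷ 2^12 = 0.732 mV.
(0.12695 − 0)/0.000732422 = 173.3291; ⌊·⌋ gives code 173.
Reconstructed: 0.12670898 V.
Error = 0.12695 − 0.12670898 = 0.000241016 V = 0.241 mV.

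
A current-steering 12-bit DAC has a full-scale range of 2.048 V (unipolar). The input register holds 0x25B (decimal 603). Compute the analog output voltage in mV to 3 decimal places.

LSB = 2.048 V / 2^12 = 0.500 mV.
Code 0x25B = 603 decimal.
V_out = 0 + 603 × 0.0005 V = 0.3015 V.
= 301.500 mV.

301.500 mV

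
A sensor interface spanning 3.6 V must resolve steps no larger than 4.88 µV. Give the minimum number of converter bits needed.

20 bits

Number of steps required ≥ 3.6 V / 4.88 µV = 737704.92.
Need 2^N ≥ 737704.92; 2^19 = 524288, 2^20 = 1048576.
Minimum N = 20.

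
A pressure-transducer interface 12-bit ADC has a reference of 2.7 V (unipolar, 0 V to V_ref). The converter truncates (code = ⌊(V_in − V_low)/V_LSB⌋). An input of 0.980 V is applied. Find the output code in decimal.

code 1486

Full-scale span = 2.7 V; LSB = 2.7/2^12 = 0.659 mV.
(V_in − V_low)/LSB = (0.980 − 0) / 0.00065918 = 1486.696.
Floor → code 1486.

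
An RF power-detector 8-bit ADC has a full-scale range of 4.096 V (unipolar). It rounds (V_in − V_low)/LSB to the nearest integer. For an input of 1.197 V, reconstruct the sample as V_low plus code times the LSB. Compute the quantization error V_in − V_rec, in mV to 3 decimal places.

-3.000 mV

One LSB is 4.096 V / 256 = 16.000 mV.
(V_in − V_low)/LSB = (1.197 − 0)/0.016 = 74.8125 → code 75 (round).
V_rec = 0 + 75·0.016 = 1.2 V.
Error = 1.197 − 1.2 = -0.003 V = -3.000 mV.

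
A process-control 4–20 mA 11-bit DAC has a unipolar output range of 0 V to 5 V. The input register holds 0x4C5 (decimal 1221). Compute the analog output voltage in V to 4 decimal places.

2.9810 V

LSB = 5 V / 2^11 = 2.441 mV.
Code 0x4C5 = 1221 decimal.
V_out = 0 + 1221 × 0.00244141 V = 2.98096 V.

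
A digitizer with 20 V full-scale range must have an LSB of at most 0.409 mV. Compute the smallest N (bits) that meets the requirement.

Number of steps required ≥ 20 V / 0.409 mV = 48899.76.
Need 2^N ≥ 48899.76; 2^15 = 32768, 2^16 = 65536.
Minimum N = 16.

16 bits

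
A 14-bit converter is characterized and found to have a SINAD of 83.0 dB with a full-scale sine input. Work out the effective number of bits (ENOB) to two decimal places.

ENOB = (SINAD − 1.76) / 6.02 = (83.0 − 1.76)/6.02 = 13.495.

13.50 bits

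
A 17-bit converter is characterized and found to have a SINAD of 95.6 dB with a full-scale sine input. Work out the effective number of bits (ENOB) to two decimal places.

ENOB = (SINAD − 1.76) / 6.02 = (95.6 − 1.76)/6.02 = 15.588.

15.59 bits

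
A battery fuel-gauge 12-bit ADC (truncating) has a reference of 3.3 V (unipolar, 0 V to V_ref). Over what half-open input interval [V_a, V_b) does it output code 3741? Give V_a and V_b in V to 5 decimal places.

LSB = 3.3/2^12 = 0.806 mV.
V_a = V_low + 3741·LSB = 3.01399 V; V_b = V_low + 3742·LSB = 3.01479 V.

[3.01399 V, 3.01479 V)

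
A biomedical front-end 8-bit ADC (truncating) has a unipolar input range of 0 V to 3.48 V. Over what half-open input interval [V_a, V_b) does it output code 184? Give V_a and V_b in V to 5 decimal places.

[2.50125 V, 2.51484 V)

LSB = 3.48/2^8 = 13.594 mV.
V_a = V_low + 184·LSB = 2.50125 V; V_b = V_low + 185·LSB = 2.51484 V.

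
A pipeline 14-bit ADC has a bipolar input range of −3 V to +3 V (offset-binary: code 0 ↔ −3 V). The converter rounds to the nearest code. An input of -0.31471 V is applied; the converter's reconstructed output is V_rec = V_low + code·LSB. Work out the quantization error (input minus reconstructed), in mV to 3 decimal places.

-0.135 mV

One LSB is 6 V / 16384 = 366.21 µV.
(-0.31471 − (−3))/0.000366211 = 7332.6319; round gives code 7333.
V_rec = (−3) + 7333·0.000366211 = -0.3145752 V.
Difference: -0.000134805 V → -0.135 mV.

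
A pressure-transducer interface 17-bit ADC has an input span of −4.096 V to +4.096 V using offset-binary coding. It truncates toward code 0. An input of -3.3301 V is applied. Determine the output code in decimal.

With 131072 levels over 8.192 V, one step is 62.50 µV.
Input sits at 12254.400 steps above V_low.
⌊·⌋(12254.400) = 12254.

code 12254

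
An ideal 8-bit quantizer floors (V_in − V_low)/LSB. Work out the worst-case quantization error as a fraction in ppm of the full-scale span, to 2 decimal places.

Truncating → worst-case error = 1 LSB = V_FS/2^8, so 1e+06/256 = 3906.25 ppm of full scale.

3906.25 ppm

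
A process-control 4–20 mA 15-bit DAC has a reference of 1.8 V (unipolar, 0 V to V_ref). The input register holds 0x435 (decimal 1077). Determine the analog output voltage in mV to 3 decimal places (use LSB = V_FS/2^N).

LSB = 1.8 V / 2^15 = 54.93 µV.
Code 0x435 = 1077 decimal.
V_out = 0 + 1077 × 5.49316e-05 V = 0.0591614 V.
= 59.161 mV.

59.161 mV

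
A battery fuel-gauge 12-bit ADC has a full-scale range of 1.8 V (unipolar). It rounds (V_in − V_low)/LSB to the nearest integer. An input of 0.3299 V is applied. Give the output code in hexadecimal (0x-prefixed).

code 0x2EF (decimal 751)

With 4096 levels over 1.8 V, one step is 439.45 µV.
(V_in − V_low)/LSB = (0.3299 − 0) / 0.000439453 = 750.706.
round(750.706) = 751.
In hexadecimal (0x-prefixed): 0x2EF.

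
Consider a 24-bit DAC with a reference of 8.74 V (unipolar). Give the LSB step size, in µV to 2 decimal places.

Full-scale span = 8.74 V.
LSB = 8.74 / 2^24 = 8.74 / 16777216 = 5.20945e-07 V = 0.52 µV.

0.52 µV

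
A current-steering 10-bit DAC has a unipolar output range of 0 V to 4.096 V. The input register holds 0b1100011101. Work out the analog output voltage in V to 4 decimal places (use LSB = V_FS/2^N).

3.1880 V

LSB = 4.096 V / 2^10 = 4.000 mV.
Code 0b1100011101 = 797 decimal.
V_out = 0 + 797 × 0.004 V = 3.188 V.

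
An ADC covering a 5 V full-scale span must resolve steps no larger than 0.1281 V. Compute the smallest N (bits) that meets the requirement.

6 bits

Number of steps required ≥ 5 V / 0.1281 V = 39.03.
Need 2^N ≥ 39.03; 2^5 = 32, 2^6 = 64.
Minimum N = 6.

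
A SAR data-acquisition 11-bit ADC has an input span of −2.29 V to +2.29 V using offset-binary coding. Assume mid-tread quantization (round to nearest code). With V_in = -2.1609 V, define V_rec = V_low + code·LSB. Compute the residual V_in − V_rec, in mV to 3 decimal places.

One LSB is 4.58 V / 2048 = 2.236 mV.
Scaled input = 57.7286 LSBs, so code = 58.
V_rec = (−2.29) + 58·0.00223633 = -2.160293 V.
Difference: -0.000607031 V → -0.607 mV.

-0.607 mV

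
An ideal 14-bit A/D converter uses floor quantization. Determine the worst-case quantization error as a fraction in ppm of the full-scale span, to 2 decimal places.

Truncating → worst-case error = 1 LSB = V_FS/2^14, so 1e+06/16384 = 61.0352 ppm of full scale.

61.04 ppm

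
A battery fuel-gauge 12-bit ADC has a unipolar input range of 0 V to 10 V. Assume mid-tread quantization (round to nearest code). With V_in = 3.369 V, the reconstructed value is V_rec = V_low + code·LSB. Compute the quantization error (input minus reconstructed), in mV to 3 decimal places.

Step size: 10 V ÷ 2^12 = 2.441 mV.
(3.369 − 0)/0.00244141 = 1379.9424; round gives code 1380.
Code 1380 maps back to 0 + 1380×0.00244141 V = 3.3691406 V.
V_in − V_rec = -0.000140625 V = -0.141 mV.

-0.141 mV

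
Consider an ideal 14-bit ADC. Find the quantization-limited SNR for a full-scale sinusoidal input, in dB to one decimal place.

86.0 dB

SNR ≈ 6.02·N + 1.76 dB = 6.02·14 + 1.76 = 86.04 dB.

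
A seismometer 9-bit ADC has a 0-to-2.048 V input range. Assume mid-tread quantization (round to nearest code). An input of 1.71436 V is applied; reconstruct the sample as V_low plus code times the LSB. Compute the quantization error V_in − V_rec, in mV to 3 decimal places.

Step size: 2.048 V ÷ 2^9 = 4.000 mV.
Scaled input = 428.5900 LSBs, so code = 429.
Reconstructed: 1.716 V.
Difference: -0.00164 V → -1.640 mV.

-1.640 mV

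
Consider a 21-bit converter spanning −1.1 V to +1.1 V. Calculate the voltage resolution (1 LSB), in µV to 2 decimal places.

1.05 µV

Full-scale span = 2.2 V.
LSB = 2.2 / 2^21 = 2.2 / 2097152 = 1.04904e-06 V = 1.05 µV.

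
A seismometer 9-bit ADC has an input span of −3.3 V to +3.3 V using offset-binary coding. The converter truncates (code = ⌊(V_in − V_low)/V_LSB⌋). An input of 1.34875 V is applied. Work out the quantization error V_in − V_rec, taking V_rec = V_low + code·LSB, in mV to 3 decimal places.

8.125 mV

LSB = 6.6/2^9 = 12.891 mV.
(V_in − V_low)/LSB = (1.34875 − (−3.3))/0.0128906 = 360.6303 → code 360 (floor).
Code 360 maps back to (−3.3) + 360×0.0128906 V = 1.340625 V.
Difference: 0.008125 V → 8.125 mV.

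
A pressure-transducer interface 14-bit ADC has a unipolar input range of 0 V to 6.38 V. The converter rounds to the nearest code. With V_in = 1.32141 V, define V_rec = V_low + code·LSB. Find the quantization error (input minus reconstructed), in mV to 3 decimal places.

0.161 mV

LSB = 6.38/2^14 = 389.40 µV.
Scaled input = 3393.4140 LSBs, so code = 3393.
Reconstructed: 1.3212488 V.
V_in − V_rec = 0.000161221 V = 0.161 mV.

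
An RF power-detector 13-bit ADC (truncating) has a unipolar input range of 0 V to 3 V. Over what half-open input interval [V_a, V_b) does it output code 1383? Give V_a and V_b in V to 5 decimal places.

LSB = 3/2^13 = 366.21 µV.
V_a = V_low + 1383·LSB = 0.50647 V; V_b = V_low + 1384·LSB = 0.506836 V.

[0.50647 V, 0.50684 V)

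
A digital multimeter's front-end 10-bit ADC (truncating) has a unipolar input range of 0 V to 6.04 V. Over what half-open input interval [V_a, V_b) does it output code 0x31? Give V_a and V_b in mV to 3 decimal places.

[289.023 mV, 294.922 mV)

LSB = 6.04/2^10 = 5.898 mV.
Code 0x31 = 49 decimal.
V_a = V_low + 49·LSB = 0.289023 V; V_b = V_low + 50·LSB = 0.294922 V.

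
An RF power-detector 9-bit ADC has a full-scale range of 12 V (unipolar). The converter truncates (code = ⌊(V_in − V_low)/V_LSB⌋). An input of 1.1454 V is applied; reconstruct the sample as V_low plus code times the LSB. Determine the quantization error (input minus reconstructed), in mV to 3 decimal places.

Step size: 12 V ÷ 2^9 = 23.438 mV.
(V_in − V_low)/LSB = (1.1454 − 0)/0.0234375 = 48.8704 → code 48 (floor).
Reconstructed: 1.125 V.
V_in − V_rec = 0.0204 V = 20.400 mV.

20.400 mV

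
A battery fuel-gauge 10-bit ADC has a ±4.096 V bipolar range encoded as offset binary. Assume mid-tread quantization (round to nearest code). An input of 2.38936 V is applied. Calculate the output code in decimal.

LSB = 8.192 V / 1024 = 8.000 mV.
(2.38936 − (−4.096)) / 0.008 = 810.670 LSBs.
Round → code 811.

code 811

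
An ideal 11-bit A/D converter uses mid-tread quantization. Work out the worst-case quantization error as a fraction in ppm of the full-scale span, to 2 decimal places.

Rounding → worst-case error = ½ LSB = V_FS/2^12, so 1e+06/4096 = 244.141 ppm of full scale.

244.14 ppm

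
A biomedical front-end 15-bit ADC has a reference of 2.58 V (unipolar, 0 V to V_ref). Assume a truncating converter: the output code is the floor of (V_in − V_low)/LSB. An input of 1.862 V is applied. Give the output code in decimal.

code 23648

LSB = 2.58 V / 32768 = 78.74 µV.
(V_in − V_low)/LSB = (1.862 − 0) / 7.87354e-05 = 23648.843.
So the output code is 23648.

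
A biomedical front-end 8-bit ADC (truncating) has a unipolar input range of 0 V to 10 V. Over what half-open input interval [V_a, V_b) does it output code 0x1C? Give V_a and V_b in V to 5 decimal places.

LSB = 10/2^8 = 39.062 mV.
Code 0x1C = 28 decimal.
V_a = V_low + 28·LSB = 1.09375 V; V_b = V_low + 29·LSB = 1.13281 V.

[1.09375 V, 1.13281 V)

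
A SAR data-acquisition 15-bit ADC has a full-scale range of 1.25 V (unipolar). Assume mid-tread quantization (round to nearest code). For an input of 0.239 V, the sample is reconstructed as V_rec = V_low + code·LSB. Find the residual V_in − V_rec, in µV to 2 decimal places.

One LSB is 1.25 V / 32768 = 38.15 µV.
(V_in − V_low)/LSB = (0.239 − 0)/3.8147e-05 = 6265.2416 → code 6265 (round).
Code 6265 maps back to 0 + 6265×3.8147e-05 V = 0.23899078 V.
Difference: 9.21631e-06 V → 9.22 µV.

9.22 µV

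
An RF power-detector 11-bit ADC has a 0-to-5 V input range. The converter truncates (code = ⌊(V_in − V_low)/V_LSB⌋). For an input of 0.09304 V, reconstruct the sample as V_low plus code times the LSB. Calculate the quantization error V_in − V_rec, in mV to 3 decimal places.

0.267 mV

LSB = 5/2^11 = 2.441 mV.
Scaled input = 38.1092 LSBs, so code = 38.
Reconstructed: 0.092773438 V.
Difference: 0.000266562 V → 0.267 mV.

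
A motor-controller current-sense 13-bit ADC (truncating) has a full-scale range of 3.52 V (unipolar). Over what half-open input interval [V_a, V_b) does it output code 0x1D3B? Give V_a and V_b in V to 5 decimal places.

LSB = 3.52/2^13 = 429.69 µV.
Code 0x1D3B = 7483 decimal.
V_a = V_low + 7483·LSB = 3.21535 V; V_b = V_low + 7484·LSB = 3.21578 V.

[3.21535 V, 3.21578 V)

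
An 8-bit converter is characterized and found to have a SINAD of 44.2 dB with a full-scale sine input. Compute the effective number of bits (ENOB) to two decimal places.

7.05 bits

ENOB = (SINAD − 1.76) / 6.02 = (44.2 − 1.76)/6.02 = 7.050.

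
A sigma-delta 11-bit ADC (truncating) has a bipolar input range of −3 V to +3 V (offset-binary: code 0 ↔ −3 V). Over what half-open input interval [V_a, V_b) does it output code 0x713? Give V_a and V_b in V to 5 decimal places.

[2.30566 V, 2.30859 V)

LSB = 6/2^11 = 2.930 mV.
Code 0x713 = 1811 decimal.
V_a = V_low + 1811·LSB = 2.30566 V; V_b = V_low + 1812·LSB = 2.30859 V.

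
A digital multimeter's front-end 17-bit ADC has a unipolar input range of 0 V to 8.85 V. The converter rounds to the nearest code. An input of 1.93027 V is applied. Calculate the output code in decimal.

code 28588

Full-scale span = 8.85 V; LSB = 8.85/2^17 = 67.52 µV.
(V_in − V_low)/LSB = (1.93027 − 0) / 6.75201e-05 = 28588.062.
round(28588.062) = 28588.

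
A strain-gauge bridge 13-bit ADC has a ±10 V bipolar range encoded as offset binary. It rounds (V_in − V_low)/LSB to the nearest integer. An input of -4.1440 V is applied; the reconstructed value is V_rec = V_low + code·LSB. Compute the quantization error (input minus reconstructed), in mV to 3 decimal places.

-0.934 mV

One LSB is 20 V / 8192 = 2.441 mV.
(V_in − V_low)/LSB = (-4.1440 − (−10))/0.00244141 = 2398.6176 → code 2399 (round).
Code 2399 maps back to (−10) + 2399×0.00244141 V = -4.1430664 V.
Difference: -0.000933594 V → -0.934 mV.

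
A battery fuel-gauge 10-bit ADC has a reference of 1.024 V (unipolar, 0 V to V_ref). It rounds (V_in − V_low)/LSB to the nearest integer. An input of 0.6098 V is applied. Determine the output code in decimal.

code 610

LSB = 1.024 V / 1024 = 1.000 mV.
(0.6098 − 0) / 0.001 = 609.800 LSBs.
round(609.800) = 610.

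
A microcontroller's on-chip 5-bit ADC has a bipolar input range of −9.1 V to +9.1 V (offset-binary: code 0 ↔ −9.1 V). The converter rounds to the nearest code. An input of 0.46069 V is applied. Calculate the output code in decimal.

Full-scale span = 18.2 V; LSB = 18.2/2^5 = 0.5687 V.
(V_in − V_low)/LSB = (0.46069 − (−9.1)) / 0.56875 = 16.810.
So the output code is 17.

code 17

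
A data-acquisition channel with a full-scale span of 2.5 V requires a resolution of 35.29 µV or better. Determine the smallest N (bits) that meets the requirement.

Number of steps required ≥ 2.5 V / 35.29 µV = 70841.60.
Need 2^N ≥ 70841.60; 2^16 = 65536, 2^17 = 131072.
Minimum N = 17.

17 bits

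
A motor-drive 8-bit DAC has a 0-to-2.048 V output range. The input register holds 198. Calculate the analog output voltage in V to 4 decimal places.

1.5840 V

LSB = 2.048 V / 2^8 = 8.000 mV.
V_out = 0 + 198 × 0.008 V = 1.584 V.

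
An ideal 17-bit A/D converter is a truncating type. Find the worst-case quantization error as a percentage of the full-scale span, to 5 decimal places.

Truncating → worst-case error = 1 LSB = V_FS/2^17, so 100/131072 = 0.000762939 % of full scale.

0.00076 %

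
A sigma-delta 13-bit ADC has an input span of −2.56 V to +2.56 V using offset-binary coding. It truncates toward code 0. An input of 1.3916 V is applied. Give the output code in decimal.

code 6322

LSB = 5.12 V / 8192 = 0.625 mV.
(V_in − V_low)/LSB = (1.3916 − (−2.56)) / 0.000625 = 6322.560.
⌊·⌋(6322.560) = 6322.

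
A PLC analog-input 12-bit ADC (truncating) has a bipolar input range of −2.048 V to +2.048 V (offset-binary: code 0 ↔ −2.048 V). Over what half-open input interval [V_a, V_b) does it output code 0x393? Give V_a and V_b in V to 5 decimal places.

[-1.13300 V, -1.13200 V)

LSB = 4.096/2^12 = 1.000 mV.
Code 0x393 = 915 decimal.
V_a = V_low + 915·LSB = -1.133 V; V_b = V_low + 916·LSB = -1.132 V.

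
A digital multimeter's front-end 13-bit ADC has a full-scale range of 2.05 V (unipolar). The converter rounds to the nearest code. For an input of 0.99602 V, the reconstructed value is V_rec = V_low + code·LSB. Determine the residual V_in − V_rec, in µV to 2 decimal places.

48.32 µV

LSB = 2.05/2^13 = 250.24 µV.
(0.99602 − 0)/0.000250244 = 3980.1931; round gives code 3980.
Code 3980 maps back to 0 + 3980×0.000250244 V = 0.99597168 V.
Error = 0.99602 − 0.99597168 = 4.83203e-05 V = 48.32 µV.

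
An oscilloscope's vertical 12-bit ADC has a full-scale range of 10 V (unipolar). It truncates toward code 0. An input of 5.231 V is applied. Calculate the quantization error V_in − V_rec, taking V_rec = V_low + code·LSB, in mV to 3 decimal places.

1.508 mV

One LSB is 10 V / 4096 = 2.441 mV.
(V_in − V_low)/LSB = (5.231 − 0)/0.00244141 = 2142.6176 → code 2142 (floor).
Code 2142 maps back to 0 + 2142×0.00244141 V = 5.2294922 V.
V_in − V_rec = 0.00150781 V = 1.508 mV.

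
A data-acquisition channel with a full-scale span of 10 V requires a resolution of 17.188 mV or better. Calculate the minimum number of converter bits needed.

10 bits

Number of steps required ≥ 10 V / 17.188 mV = 581.80.
Need 2^N ≥ 581.80; 2^9 = 512, 2^10 = 1024.
Minimum N = 10.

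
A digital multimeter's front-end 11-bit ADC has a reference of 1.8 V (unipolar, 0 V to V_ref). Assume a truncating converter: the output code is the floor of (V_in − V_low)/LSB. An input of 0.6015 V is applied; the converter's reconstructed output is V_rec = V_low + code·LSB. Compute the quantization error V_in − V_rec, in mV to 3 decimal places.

LSB = 1.8/2^11 = 0.879 mV.
(V_in − V_low)/LSB = (0.6015 − 0)/0.000878906 = 684.3733 → code 684 (floor).
Code 684 maps back to 0 + 684×0.000878906 V = 0.60117188 V.
Error = 0.6015 − 0.60117188 = 0.000328125 V = 0.328 mV.

0.328 mV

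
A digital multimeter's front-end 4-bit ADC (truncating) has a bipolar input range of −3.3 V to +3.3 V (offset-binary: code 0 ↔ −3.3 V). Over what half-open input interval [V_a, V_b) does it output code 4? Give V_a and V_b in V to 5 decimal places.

LSB = 6.6/2^4 = 412.500 mV.
V_a = V_low + 4·LSB = -1.65 V; V_b = V_low + 5·LSB = -1.2375 V.

[-1.65000 V, -1.23750 V)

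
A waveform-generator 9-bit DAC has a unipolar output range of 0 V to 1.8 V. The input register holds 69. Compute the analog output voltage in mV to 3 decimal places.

242.578 mV

LSB = 1.8 V / 2^9 = 3.516 mV.
V_out = 0 + 69 × 0.00351563 V = 0.242578 V.
= 242.578 mV.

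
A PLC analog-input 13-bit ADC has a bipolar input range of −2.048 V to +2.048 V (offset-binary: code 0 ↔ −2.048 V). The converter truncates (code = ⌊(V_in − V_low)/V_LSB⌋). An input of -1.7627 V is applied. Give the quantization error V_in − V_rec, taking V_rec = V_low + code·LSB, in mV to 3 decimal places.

One LSB is 4.096 V / 8192 = 0.500 mV.
(V_in − V_low)/LSB = (-1.7627 − (−2.048))/0.0005 = 570.6000 → code 570 (floor).
Code 570 maps back to (−2.048) + 570×0.0005 V = -1.763 V.
Difference: 0.0003 V → 0.300 mV.

0.300 mV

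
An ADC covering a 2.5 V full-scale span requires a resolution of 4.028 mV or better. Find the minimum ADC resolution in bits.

Number of steps required ≥ 2.5 V / 4.028 mV = 620.66.
Need 2^N ≥ 620.66; 2^9 = 512, 2^10 = 1024.
Minimum N = 10.

10 bits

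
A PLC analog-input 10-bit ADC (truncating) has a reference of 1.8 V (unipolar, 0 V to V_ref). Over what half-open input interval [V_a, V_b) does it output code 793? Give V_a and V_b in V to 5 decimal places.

[1.39395 V, 1.39570 V)

LSB = 1.8/2^10 = 1.758 mV.
V_a = V_low + 793·LSB = 1.39395 V; V_b = V_low + 794·LSB = 1.3957 V.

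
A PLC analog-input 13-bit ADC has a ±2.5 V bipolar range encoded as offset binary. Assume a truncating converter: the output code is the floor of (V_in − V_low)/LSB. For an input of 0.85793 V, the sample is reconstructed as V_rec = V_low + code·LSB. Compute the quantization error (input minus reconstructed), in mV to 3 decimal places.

One LSB is 5 V / 8192 = 0.610 mV.
(V_in − V_low)/LSB = (0.85793 − (−2.5))/0.000610352 = 5501.6325 → code 5501 (floor).
Code 5501 maps back to (−2.5) + 5501×0.000610352 V = 0.85754395 V.
V_in − V_rec = 0.000386055 V = 0.386 mV.

0.386 mV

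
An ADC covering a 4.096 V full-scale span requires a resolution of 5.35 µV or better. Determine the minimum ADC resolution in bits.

20 bits

Number of steps required ≥ 4.096 V / 5.35 µV = 765607.48.
Need 2^N ≥ 765607.48; 2^19 = 524288, 2^20 = 1048576.
Minimum N = 20.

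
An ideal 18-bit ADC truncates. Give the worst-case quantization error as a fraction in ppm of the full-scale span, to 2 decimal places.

3.81 ppm

Truncating → worst-case error = 1 LSB = V_FS/2^18, so 1e+06/262144 = 3.8147 ppm of full scale.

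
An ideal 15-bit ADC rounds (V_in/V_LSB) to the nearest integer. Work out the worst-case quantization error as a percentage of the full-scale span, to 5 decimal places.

0.00153 %

Rounding → worst-case error = ½ LSB = V_FS/2^16, so 100/65536 = 0.00152588 % of full scale.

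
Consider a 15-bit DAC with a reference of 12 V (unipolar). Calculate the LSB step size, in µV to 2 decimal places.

366.21 µV

Full-scale span = 12 V.
LSB = 12 / 2^15 = 12 / 32768 = 0.000366211 V = 366.21 µV.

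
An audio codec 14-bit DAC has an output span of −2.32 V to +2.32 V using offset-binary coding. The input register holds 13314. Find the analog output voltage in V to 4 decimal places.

1.4506 V

LSB = 4.64 V / 2^14 = 283.20 µV.
V_out = (−2.32) + 13314 × 0.000283203 V = 1.45057 V.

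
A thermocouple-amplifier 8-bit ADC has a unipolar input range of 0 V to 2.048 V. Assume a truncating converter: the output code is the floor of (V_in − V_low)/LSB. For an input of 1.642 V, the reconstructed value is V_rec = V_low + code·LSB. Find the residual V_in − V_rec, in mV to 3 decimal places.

Step size: 2.048 V ÷ 2^8 = 8.000 mV.
(V_in − V_low)/LSB = (1.642 − 0)/0.008 = 205.2500 → code 205 (floor).
Reconstructed: 1.64 V.
Error = 1.642 − 1.64 = 0.002 V = 2.000 mV.

2.000 mV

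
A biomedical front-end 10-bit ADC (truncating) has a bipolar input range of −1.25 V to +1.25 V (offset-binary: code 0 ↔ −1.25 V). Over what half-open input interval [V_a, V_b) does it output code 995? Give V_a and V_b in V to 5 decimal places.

[1.17920 V, 1.18164 V)

LSB = 2.5/2^10 = 2.441 mV.
V_a = V_low + 995·LSB = 1.1792 V; V_b = V_low + 996·LSB = 1.18164 V.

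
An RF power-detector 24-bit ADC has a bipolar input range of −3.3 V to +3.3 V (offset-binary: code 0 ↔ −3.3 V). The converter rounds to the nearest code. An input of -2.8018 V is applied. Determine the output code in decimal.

code 1266426

LSB = 6.6 V / 16777216 = 0.39 µV.
(V_in − V_low)/LSB = (-2.8018 − (−3.3)) / 3.93391e-07 = 1266425.608.
round(1266425.608) = 1266426.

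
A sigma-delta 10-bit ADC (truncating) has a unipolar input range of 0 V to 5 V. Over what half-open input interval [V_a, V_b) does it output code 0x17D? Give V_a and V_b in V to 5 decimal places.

[1.86035 V, 1.86523 V)

LSB = 5/2^10 = 4.883 mV.
Code 0x17D = 381 decimal.
V_a = V_low + 381·LSB = 1.86035 V; V_b = V_low + 382·LSB = 1.86523 V.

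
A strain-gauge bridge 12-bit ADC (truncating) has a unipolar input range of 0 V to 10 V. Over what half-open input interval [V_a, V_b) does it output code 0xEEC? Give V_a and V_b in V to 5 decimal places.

[9.32617 V, 9.32861 V)

LSB = 10/2^12 = 2.441 mV.
Code 0xEEC = 3820 decimal.
V_a = V_low + 3820·LSB = 9.32617 V; V_b = V_low + 3821·LSB = 9.32861 V.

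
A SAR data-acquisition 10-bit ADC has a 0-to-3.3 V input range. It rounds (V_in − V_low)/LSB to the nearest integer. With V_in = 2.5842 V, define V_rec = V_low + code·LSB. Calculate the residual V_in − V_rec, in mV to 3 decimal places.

-0.370 mV

Step size: 3.3 V ÷ 2^10 = 3.223 mV.
(V_in − V_low)/LSB = (2.5842 − 0)/0.00322266 = 801.8851 → code 802 (round).
Reconstructed: 2.5845703 V.
Difference: -0.000370312 V → -0.370 mV.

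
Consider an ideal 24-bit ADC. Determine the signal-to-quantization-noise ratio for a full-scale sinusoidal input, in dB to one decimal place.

146.2 dB

SNR ≈ 6.02·N + 1.76 dB = 6.02·24 + 1.76 = 146.24 dB.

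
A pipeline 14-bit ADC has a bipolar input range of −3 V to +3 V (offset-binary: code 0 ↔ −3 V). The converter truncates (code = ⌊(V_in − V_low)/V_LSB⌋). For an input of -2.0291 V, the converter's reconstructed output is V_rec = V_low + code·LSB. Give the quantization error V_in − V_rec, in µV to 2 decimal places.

Step size: 6 V ÷ 2^14 = 366.21 µV.
(-2.0291 − (−3))/0.000366211 = 2651.2043; ⌊·⌋ gives code 2651.
V_rec = (−3) + 2651·0.000366211 = -2.0291748 V.
Difference: 7.48047e-05 V → 74.80 µV.

74.80 µV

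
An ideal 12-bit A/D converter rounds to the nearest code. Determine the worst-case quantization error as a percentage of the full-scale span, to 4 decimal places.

Rounding → worst-case error = ½ LSB = V_FS/2^13, so 100/8192 = 0.012207 % of full scale.

0.0122 %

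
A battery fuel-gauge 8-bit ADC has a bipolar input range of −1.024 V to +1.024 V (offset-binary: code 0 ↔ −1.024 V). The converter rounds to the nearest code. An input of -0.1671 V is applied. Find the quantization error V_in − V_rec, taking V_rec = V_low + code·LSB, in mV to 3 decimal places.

0.900 mV

One LSB is 2.048 V / 256 = 8.000 mV.
(-0.1671 − (−1.024))/0.008 = 107.1125; round gives code 107.
V_rec = (−1.024) + 107·0.008 = -0.168 V.
Difference: 0.0009 V → 0.900 mV.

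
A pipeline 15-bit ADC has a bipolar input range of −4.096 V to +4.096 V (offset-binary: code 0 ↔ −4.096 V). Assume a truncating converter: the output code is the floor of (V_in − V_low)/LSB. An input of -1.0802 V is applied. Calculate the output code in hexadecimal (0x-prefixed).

code 0x2F1F (decimal 12063)

LSB = 8.192 V / 32768 = 250.00 µV.
(-1.0802 − (−4.096)) / 0.00025 = 12063.200 LSBs.
Floor → code 12063.
In hexadecimal (0x-prefixed): 0x2F1F.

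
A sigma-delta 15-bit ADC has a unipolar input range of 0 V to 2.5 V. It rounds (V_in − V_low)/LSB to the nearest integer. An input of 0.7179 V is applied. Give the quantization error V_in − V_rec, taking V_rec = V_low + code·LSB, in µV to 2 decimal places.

-26.03 µV

One LSB is 2.5 V / 32768 = 76.29 µV.
(V_in − V_low)/LSB = (0.7179 − 0)/7.62939e-05 = 9409.6589 → code 9410 (round).
V_rec = 0 + 9410·7.62939e-05 = 0.71792603 V.
Difference: -2.60254e-05 V → -26.03 µV.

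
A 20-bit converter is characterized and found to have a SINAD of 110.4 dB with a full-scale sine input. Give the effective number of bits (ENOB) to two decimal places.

18.05 bits

ENOB = (SINAD − 1.76) / 6.02 = (110.4 − 1.76)/6.02 = 18.047.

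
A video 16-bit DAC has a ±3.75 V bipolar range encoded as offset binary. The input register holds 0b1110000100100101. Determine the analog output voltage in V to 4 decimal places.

2.8460 V

LSB = 7.5 V / 2^16 = 114.44 µV.
Code 0b1110000100100101 = 57637 decimal.
V_out = (−3.75) + 57637 × 0.000114441 V = 2.84603 V.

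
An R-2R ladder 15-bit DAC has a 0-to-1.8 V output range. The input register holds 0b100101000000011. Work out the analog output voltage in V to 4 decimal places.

LSB = 1.8 V / 2^15 = 54.93 µV.
Code 0b100101000000011 = 18947 decimal.
V_out = 0 + 18947 × 5.49316e-05 V = 1.04079 V.

1.0408 V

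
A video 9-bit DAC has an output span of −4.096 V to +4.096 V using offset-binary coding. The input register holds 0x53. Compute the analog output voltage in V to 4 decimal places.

LSB = 8.192 V / 2^9 = 16.000 mV.
Code 0x53 = 83 decimal.
V_out = (−4.096) + 83 × 0.016 V = -2.768 V.

-2.7680 V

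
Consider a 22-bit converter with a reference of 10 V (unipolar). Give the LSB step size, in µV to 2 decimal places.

Full-scale span = 10 V.
LSB = 10 / 2^22 = 10 / 4194304 = 2.38419e-06 V = 2.38 µV.

2.38 µV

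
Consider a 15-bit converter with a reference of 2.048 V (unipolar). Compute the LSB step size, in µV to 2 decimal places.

62.50 µV

Full-scale span = 2.048 V.
LSB = 2.048 / 2^15 = 2.048 / 32768 = 6.25e-05 V = 62.50 µV.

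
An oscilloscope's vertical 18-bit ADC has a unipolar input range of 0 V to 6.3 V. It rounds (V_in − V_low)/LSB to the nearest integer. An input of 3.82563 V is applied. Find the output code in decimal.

With 262144 levels over 6.3 V, one step is 24.03 µV.
Input sits at 159185.072 steps above V_low.
round(159185.072) = 159185.

code 159185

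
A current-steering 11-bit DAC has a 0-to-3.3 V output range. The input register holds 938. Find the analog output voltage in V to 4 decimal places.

LSB = 3.3 V / 2^11 = 1.611 mV.
V_out = 0 + 938 × 0.00161133 V = 1.51143 V.

1.5114 V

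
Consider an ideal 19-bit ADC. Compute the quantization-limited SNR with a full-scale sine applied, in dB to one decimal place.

SNR ≈ 6.02·N + 1.76 dB = 6.02·19 + 1.76 = 116.14 dB.

116.1 dB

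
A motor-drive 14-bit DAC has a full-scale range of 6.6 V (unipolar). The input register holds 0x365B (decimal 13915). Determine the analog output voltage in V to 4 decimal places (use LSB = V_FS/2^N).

LSB = 6.6 V / 2^14 = 402.83 µV.
Code 0x365B = 13915 decimal.
V_out = 0 + 13915 × 0.000402832 V = 5.60541 V.

5.6054 V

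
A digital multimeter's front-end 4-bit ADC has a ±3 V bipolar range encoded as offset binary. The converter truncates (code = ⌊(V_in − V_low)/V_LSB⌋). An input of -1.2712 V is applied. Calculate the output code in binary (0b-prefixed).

code 0b100 (decimal 4)

LSB = 6 V / 16 = 375.000 mV.
(V_in − V_low)/LSB = (-1.2712 − (−3)) / 0.375 = 4.610.
Floor → code 4.
In binary (0b-prefixed): 0b100.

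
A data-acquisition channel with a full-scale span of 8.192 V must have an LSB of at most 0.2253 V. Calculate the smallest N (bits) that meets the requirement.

6 bits

Number of steps required ≥ 8.192 V / 0.2253 V = 36.36.
Need 2^N ≥ 36.36; 2^5 = 32, 2^6 = 64.
Minimum N = 6.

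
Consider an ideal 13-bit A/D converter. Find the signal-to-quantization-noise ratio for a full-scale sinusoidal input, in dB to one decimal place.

80.0 dB

SNR ≈ 6.02·N + 1.76 dB = 6.02·13 + 1.76 = 80.02 dB.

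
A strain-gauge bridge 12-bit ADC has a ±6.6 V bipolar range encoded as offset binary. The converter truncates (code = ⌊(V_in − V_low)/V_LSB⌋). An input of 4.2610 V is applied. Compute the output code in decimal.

code 3370

With 4096 levels over 13.2 V, one step is 3.223 mV.
(4.2610 − (−6.6)) / 0.00322266 = 3370.201 LSBs.
Floor → code 3370.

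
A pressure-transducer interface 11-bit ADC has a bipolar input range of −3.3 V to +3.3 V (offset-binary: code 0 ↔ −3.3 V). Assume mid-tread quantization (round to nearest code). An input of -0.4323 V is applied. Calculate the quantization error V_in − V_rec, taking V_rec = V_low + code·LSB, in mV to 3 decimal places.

-0.464 mV

One LSB is 6.6 V / 2048 = 3.223 mV.
(V_in − V_low)/LSB = (-0.4323 − (−3.3))/0.00322266 = 889.8560 → code 890 (round).
Reconstructed: -0.43183594 V.
V_in − V_rec = -0.000464063 V = -0.464 mV.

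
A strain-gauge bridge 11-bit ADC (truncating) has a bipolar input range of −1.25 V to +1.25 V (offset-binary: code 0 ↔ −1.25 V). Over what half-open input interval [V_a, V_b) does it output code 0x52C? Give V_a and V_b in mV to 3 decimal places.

[366.211 mV, 367.432 mV)

LSB = 2.5/2^11 = 1.221 mV.
Code 0x52C = 1324 decimal.
V_a = V_low + 1324·LSB = 0.366211 V; V_b = V_low + 1325·LSB = 0.367432 V.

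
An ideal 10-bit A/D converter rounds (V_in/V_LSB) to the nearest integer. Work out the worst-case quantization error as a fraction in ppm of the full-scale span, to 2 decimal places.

488.28 ppm

Rounding → worst-case error = ½ LSB = V_FS/2^11, so 1e+06/2048 = 488.281 ppm of full scale.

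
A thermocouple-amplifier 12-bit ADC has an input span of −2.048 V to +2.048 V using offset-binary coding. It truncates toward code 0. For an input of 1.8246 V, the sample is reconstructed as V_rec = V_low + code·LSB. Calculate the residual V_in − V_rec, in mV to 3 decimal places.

0.600 mV

LSB = 4.096/2^12 = 1.000 mV.
Scaled input = 3872.6000 LSBs, so code = 3872.
Reconstructed: 1.824 V.
Error = 1.8246 − 1.824 = 0.0006 V = 0.600 mV.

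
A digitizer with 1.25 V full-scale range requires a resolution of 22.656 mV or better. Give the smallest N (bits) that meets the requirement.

Number of steps required ≥ 1.25 V / 22.656 mV = 55.17.
Need 2^N ≥ 55.17; 2^5 = 32, 2^6 = 64.
Minimum N = 6.

6 bits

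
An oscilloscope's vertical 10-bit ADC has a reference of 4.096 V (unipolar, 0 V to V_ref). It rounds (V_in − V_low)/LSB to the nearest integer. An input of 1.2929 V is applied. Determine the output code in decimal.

code 323

LSB = 4.096 V / 1024 = 4.000 mV.
(1.2929 − 0) / 0.004 = 323.225 LSBs.
So the output code is 323.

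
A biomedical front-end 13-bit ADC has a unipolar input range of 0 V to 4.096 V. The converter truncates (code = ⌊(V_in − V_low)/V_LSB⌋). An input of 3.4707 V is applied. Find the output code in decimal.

code 6941

Full-scale span = 4.096 V; LSB = 4.096/2^13 = 0.500 mV.
(V_in − V_low)/LSB = (3.4707 − 0) / 0.0005 = 6941.400.
So the output code is 6941.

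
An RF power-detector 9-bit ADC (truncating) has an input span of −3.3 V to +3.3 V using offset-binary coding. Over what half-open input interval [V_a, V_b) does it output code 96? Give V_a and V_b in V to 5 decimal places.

LSB = 6.6/2^9 = 12.891 mV.
V_a = V_low + 96·LSB = -2.0625 V; V_b = V_low + 97·LSB = -2.04961 V.

[-2.06250 V, -2.04961 V)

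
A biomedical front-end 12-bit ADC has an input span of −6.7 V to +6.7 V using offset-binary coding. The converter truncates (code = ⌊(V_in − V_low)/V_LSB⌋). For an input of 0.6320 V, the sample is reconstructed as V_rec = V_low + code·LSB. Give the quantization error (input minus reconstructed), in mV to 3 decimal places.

LSB = 13.4/2^12 = 3.271 mV.
(V_in − V_low)/LSB = (0.6320 − (−6.7))/0.00327148 = 2241.1845 → code 2241 (floor).
V_rec = (−6.7) + 2241·0.00327148 = 0.63139648 V.
V_in − V_rec = 0.000603516 V = 0.604 mV.

0.604 mV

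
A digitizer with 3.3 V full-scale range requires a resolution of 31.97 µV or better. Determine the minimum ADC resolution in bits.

Number of steps required ≥ 3.3 V / 31.97 µV = 103221.77.
Need 2^N ≥ 103221.77; 2^16 = 65536, 2^17 = 131072.
Minimum N = 17.

17 bits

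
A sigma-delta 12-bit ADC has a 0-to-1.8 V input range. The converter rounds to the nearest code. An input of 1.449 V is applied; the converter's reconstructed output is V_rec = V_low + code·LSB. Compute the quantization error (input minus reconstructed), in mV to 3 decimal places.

Step size: 1.8 V ÷ 2^12 = 439.45 µV.
(V_in − V_low)/LSB = (1.449 − 0)/0.000439453 = 3297.2800 → code 3297 (round).
Code 3297 maps back to 0 + 3297×0.000439453 V = 1.448877 V.
Difference: 0.000123047 V → 0.123 mV.

0.123 mV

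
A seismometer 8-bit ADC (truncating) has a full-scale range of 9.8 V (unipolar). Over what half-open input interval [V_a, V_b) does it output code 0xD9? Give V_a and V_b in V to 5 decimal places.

[8.30703 V, 8.34531 V)

LSB = 9.8/2^8 = 38.281 mV.
Code 0xD9 = 217 decimal.
V_a = V_low + 217·LSB = 8.30703 V; V_b = V_low + 218·LSB = 8.34531 V.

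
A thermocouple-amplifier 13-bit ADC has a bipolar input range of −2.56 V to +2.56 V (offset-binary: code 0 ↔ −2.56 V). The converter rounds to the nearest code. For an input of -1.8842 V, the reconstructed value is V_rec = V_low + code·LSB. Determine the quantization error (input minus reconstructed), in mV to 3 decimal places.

0.175 mV

LSB = 5.12/2^13 = 0.625 mV.
(V_in − V_low)/LSB = (-1.8842 − (−2.56))/0.000625 = 1081.2800 → code 1081 (round).
Code 1081 maps back to (−2.56) + 1081×0.000625 V = -1.884375 V.
Difference: 0.000175 V → 0.175 mV.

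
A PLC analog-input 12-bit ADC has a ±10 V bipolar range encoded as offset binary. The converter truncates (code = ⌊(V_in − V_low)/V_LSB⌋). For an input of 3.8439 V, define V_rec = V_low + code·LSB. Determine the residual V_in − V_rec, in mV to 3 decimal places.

1.127 mV

LSB = 20/2^12 = 4.883 mV.
(V_in − V_low)/LSB = (3.8439 − (−10))/0.00488281 = 2835.2307 → code 2835 (floor).
Reconstructed: 3.8427734 V.
V_in − V_rec = 0.00112656 V = 1.127 mV.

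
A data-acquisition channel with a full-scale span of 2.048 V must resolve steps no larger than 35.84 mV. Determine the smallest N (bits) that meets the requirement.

Number of steps required ≥ 2.048 V / 35.84 mV = 57.14.
Need 2^N ≥ 57.14; 2^5 = 32, 2^6 = 64.
Minimum N = 6.

6 bits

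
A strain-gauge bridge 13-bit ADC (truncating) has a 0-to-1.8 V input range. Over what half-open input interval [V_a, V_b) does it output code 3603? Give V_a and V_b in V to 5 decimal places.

LSB = 1.8/2^13 = 219.73 µV.
V_a = V_low + 3603·LSB = 0.791675 V; V_b = V_low + 3604·LSB = 0.791895 V.

[0.79167 V, 0.79189 V)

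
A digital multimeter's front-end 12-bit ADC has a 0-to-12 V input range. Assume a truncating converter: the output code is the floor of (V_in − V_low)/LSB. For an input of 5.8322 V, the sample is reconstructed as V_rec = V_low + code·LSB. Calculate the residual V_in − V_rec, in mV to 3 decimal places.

2.122 mV

LSB = 12/2^12 = 2.930 mV.
(V_in − V_low)/LSB = (5.8322 − 0)/0.00292969 = 1990.7243 → code 1990 (floor).
Code 1990 maps back to 0 + 1990×0.00292969 V = 5.8300781 V.
Difference: 0.00212188 V → 2.122 mV.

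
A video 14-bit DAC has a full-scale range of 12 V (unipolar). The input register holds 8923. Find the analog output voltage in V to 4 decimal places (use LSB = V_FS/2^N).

6.5354 V

LSB = 12 V / 2^14 = 0.732 mV.
V_out = 0 + 8923 × 0.000732422 V = 6.5354 V.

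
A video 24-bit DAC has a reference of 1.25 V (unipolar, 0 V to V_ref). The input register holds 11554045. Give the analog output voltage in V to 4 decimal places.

0.8608 V

LSB = 1.25 V / 2^24 = 0.07 µV.
V_out = 0 + 11554045 × 7.45058e-08 V = 0.860843 V.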